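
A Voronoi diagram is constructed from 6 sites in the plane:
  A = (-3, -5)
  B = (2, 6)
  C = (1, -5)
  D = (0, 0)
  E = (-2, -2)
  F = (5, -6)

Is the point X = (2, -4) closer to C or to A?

Compare squared distances:
|XC|² = (2−1)² + (-4−(-5))² = 1 + 1 = 2
|XA|² = (2−(-3))² + (-4−(-5))² = 25 + 1 = 26
2 < 26, so C is closer.

C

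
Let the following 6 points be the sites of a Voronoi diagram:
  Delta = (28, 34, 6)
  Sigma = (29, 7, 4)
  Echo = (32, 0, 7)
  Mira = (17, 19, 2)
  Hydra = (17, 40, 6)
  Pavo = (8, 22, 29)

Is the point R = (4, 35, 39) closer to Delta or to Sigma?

Compare squared distances:
d²(R, Delta) = (4−28)² + (35−34)² + (39−6)² = 576 + 1 + 1089 = 1666
d²(R, Sigma) = (4−29)² + (35−7)² + (39−4)² = 625 + 784 + 1225 = 2634
1666 < 2634, so Delta is closer.

Delta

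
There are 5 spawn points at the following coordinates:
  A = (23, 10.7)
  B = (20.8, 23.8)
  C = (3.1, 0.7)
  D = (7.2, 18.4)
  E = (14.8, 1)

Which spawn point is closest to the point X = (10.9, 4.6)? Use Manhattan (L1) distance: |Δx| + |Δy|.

E

d(X,A) = |10.9−23| + |4.6−10.7| = 12.1 + 6.1 = 18.2
d(X,B) = |10.9−20.8| + |4.6−23.8| = 9.9 + 19.2 = 29.1
d(X,C) = |10.9−3.1| + |4.6−0.7| = 7.8 + 3.9 = 11.7
d(X,D) = |10.9−7.2| + |4.6−18.4| = 3.7 + 13.8 = 17.5
d(X,E) = |10.9−14.8| + |4.6−1| = 3.9 + 3.6 = 7.5
The smallest is to E, so X lies in the Voronoi region of E.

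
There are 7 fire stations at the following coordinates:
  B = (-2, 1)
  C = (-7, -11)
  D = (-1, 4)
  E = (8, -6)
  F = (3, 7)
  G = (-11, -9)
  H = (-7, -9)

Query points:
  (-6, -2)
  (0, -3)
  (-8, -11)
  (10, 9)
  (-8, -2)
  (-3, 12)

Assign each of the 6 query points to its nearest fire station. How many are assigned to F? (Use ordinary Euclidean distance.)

(-6, -2) — d² to each: B:25, C:82, D:61, E:212, F:162, G:74, H:50 → nearest is B
(0, -3) — d² to each: B:20, C:113, D:50, E:73, F:109, G:157, H:85 → nearest is B
(-8, -11) — d² to each: B:180, C:1, D:274, E:281, F:445, G:13, H:5 → nearest is C
(10, 9) — d² to each: B:208, C:689, D:146, E:229, F:53, G:765, H:613 → nearest is F
(-8, -2) — d² to each: B:45, C:82, D:85, E:272, F:202, G:58, H:50 → nearest is B
(-3, 12) — d² to each: B:122, C:545, D:68, E:445, F:61, G:505, H:457 → nearest is F
2 of the 6 points have F as nearest.

2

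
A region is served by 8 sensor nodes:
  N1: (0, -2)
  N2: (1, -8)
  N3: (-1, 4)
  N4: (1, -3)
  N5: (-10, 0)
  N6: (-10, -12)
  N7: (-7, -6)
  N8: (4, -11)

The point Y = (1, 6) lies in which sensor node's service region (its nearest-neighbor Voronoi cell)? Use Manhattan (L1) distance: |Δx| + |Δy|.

d(Y,N1) = |1−0| + |6−(-2)| = 1 + 8 = 9
d(Y,N2) = |1−1| + |6−(-8)| = 0 + 14 = 14
d(Y,N3) = |1−(-1)| + |6−4| = 2 + 2 = 4
d(Y,N4) = |1−1| + |6−(-3)| = 0 + 9 = 9
d(Y,N5) = |1−(-10)| + |6−0| = 11 + 6 = 17
d(Y,N6) = |1−(-10)| + |6−(-12)| = 11 + 18 = 29
d(Y,N7) = |1−(-7)| + |6−(-6)| = 8 + 12 = 20
d(Y,N8) = |1−4| + |6−(-11)| = 3 + 17 = 20
The smallest is to N3, so Y lies in the Voronoi region of N3.

N3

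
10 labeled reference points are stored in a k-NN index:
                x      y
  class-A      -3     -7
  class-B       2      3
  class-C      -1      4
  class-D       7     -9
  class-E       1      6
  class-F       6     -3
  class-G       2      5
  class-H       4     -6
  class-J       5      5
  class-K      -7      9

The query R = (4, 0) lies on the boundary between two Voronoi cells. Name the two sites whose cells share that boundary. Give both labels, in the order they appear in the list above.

Squared distances from R to each site:
d²(R, class-A) = 49 + 49 = 98
d²(R, class-B) = 4 + 9 = 13
d²(R, class-C) = 25 + 16 = 41
d²(R, class-D) = 9 + 81 = 90
d²(R, class-E) = 9 + 36 = 45
d²(R, class-F) = 4 + 9 = 13
d²(R, class-G) = 4 + 25 = 29
d²(R, class-H) = 0 + 36 = 36
d²(R, class-J) = 1 + 25 = 26
d²(R, class-K) = 121 + 81 = 202
R is equidistant from class-B and class-F (both at squared distance 13), and every other site is strictly farther — so R lies on the class-B–class-F Voronoi edge.

class-B and class-F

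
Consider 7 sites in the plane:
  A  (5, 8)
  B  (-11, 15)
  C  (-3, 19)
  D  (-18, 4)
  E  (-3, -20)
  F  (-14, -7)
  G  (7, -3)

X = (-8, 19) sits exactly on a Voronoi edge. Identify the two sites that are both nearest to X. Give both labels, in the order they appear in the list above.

Squared distances from X to each site:
|XA|² = (-8−5)² + (19−8)² = 169 + 121 = 290
|XB|² = (-8−(-11))² + (19−15)² = 9 + 16 = 25
|XC|² = (-8−(-3))² + (19−19)² = 25 + 0 = 25
|XD|² = (-8−(-18))² + (19−4)² = 100 + 225 = 325
|XE|² = (-8−(-3))² + (19−(-20))² = 25 + 1521 = 1546
|XF|² = (-8−(-14))² + (19−(-7))² = 36 + 676 = 712
|XG|² = (-8−7)² + (19−(-3))² = 225 + 484 = 709
X is equidistant from B and C (both at squared distance 25), and every other site is strictly farther — so X lies on the B–C Voronoi edge.

B and C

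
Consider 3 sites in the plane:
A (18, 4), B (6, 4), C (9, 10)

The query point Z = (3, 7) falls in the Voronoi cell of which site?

B

Compare squared distances (the ordering matches that of the actual distances):
|ZA|² = (3−18)² + (7−4)² = 225 + 9 = 234
|ZB|² = (3−6)² + (7−4)² = 9 + 9 = 18
|ZC|² = (3−9)² + (7−10)² = 36 + 9 = 45
Minimum is at B.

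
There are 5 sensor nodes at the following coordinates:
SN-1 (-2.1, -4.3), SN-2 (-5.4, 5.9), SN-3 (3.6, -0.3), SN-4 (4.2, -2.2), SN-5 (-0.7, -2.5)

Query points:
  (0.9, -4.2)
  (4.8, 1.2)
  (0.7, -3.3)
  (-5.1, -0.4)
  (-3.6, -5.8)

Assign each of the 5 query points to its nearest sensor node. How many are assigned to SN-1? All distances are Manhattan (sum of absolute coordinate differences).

2

(0.9, -4.2) — d to each: SN-1:3.1, SN-2:16.4, SN-3:6.6, SN-4:5.3, SN-5:3.3 → nearest is SN-1
(4.8, 1.2) — d to each: SN-1:12.4, SN-2:14.9, SN-3:2.7, SN-4:4, SN-5:9.2 → nearest is SN-3
(0.7, -3.3) — d to each: SN-1:3.8, SN-2:15.3, SN-3:5.9, SN-4:4.6, SN-5:2.2 → nearest is SN-5
(-5.1, -0.4) — d to each: SN-1:6.9, SN-2:6.6, SN-3:8.8, SN-4:11.1, SN-5:6.5 → nearest is SN-5
(-3.6, -5.8) — d to each: SN-1:3, SN-2:13.5, SN-3:12.7, SN-4:11.4, SN-5:6.2 → nearest is SN-1
2 of the 5 points have SN-1 as nearest.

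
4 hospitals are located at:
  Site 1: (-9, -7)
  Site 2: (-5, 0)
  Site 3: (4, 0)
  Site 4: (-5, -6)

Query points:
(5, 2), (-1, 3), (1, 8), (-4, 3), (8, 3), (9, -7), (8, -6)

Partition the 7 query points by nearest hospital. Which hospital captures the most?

Site 3

(5, 2) — d² to each: Site 1:277, Site 2:104, Site 3:5, Site 4:164 → nearest is Site 3
(-1, 3) — d² to each: Site 1:164, Site 2:25, Site 3:34, Site 4:97 → nearest is Site 2
(1, 8) — d² to each: Site 1:325, Site 2:100, Site 3:73, Site 4:232 → nearest is Site 3
(-4, 3) — d² to each: Site 1:125, Site 2:10, Site 3:73, Site 4:82 → nearest is Site 2
(8, 3) — d² to each: Site 1:389, Site 2:178, Site 3:25, Site 4:250 → nearest is Site 3
(9, -7) — d² to each: Site 1:324, Site 2:245, Site 3:74, Site 4:197 → nearest is Site 3
(8, -6) — d² to each: Site 1:290, Site 2:205, Site 3:52, Site 4:169 → nearest is Site 3
Tally — Site 2:2, Site 3:5. Site 3 captures the most (5).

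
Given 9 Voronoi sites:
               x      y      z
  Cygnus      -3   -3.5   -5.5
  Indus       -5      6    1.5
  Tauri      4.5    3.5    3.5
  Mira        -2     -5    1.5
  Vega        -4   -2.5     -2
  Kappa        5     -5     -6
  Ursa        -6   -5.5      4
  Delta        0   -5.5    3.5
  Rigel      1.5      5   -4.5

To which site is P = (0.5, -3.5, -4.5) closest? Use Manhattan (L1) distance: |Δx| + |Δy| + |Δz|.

Cygnus

d(P, Cygnus) = |0.5−(-3)| + |-3.5−(-3.5)| + |-4.5−(-5.5)| = 3.5 + 0 + 1 = 4.5
d(P, Indus) = |0.5−(-5)| + |-3.5−6| + |-4.5−1.5| = 5.5 + 9.5 + 6 = 21
d(P, Tauri) = |0.5−4.5| + |-3.5−3.5| + |-4.5−3.5| = 4 + 7 + 8 = 19
d(P, Mira) = |0.5−(-2)| + |-3.5−(-5)| + |-4.5−1.5| = 2.5 + 1.5 + 6 = 10
d(P, Vega) = |0.5−(-4)| + |-3.5−(-2.5)| + |-4.5−(-2)| = 4.5 + 1 + 2.5 = 8
d(P, Kappa) = |0.5−5| + |-3.5−(-5)| + |-4.5−(-6)| = 4.5 + 1.5 + 1.5 = 7.5
d(P, Ursa) = |0.5−(-6)| + |-3.5−(-5.5)| + |-4.5−4| = 6.5 + 2 + 8.5 = 17
d(P, Delta) = |0.5−0| + |-3.5−(-5.5)| + |-4.5−3.5| = 0.5 + 2 + 8 = 10.5
d(P, Rigel) = |0.5−1.5| + |-3.5−5| + |-4.5−(-4.5)| = 1 + 8.5 + 0 = 9.5
Cygnus is nearest.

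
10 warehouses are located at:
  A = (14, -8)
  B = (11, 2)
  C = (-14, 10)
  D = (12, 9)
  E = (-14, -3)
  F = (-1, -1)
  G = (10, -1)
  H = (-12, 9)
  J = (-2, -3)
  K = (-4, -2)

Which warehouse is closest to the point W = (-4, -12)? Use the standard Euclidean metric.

J

Since √ is increasing, it suffices to compare squared distances:
|WA|² = (-4−14)² + (-12−(-8))² = 324 + 16 = 340
|WB|² = (-4−11)² + (-12−2)² = 225 + 196 = 421
|WC|² = (-4−(-14))² + (-12−10)² = 100 + 484 = 584
|WD|² = (-4−12)² + (-12−9)² = 256 + 441 = 697
|WE|² = (-4−(-14))² + (-12−(-3))² = 100 + 81 = 181
|WF|² = (-4−(-1))² + (-12−(-1))² = 9 + 121 = 130
|WG|² = (-4−10)² + (-12−(-1))² = 196 + 121 = 317
|WH|² = (-4−(-12))² + (-12−9)² = 64 + 441 = 505
|WJ|² = (-4−(-2))² + (-12−(-3))² = 4 + 81 = 85
|WK|² = (-4−(-4))² + (-12−(-2))² = 0 + 100 = 100
J is nearest.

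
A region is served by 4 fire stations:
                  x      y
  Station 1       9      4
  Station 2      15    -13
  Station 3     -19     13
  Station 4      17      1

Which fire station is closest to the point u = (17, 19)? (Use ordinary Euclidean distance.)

Station 1

Compare squared distances (the ordering matches that of the actual distances):
d²(u, Station 1) = 64 + 225 = 289
d²(u, Station 2) = 4 + 1024 = 1028
d²(u, Station 3) = 1296 + 36 = 1332
d²(u, Station 4) = 0 + 324 = 324
The smallest is to Station 1, so u lies in the Voronoi region of Station 1.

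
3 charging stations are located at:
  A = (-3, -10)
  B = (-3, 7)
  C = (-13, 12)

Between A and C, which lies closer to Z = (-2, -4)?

A

Compare squared distances:
|ZA|² = (-2−(-3))² + (-4−(-10))² = 1 + 36 = 37
|ZC|² = (-2−(-13))² + (-4−12)² = 121 + 256 = 377
37 < 377, so A is closer.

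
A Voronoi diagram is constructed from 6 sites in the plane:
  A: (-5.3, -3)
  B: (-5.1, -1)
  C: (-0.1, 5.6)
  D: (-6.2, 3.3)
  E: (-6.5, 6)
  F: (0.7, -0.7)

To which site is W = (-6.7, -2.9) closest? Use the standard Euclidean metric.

Squared Euclidean distances:
|WA|² = (-6.7−(-5.3))² + (-2.9−(-3))² = 1.96 + 0.01 = 1.97
|WB|² = (-6.7−(-5.1))² + (-2.9−(-1))² = 2.56 + 3.61 = 6.17
|WC|² = (-6.7−(-0.1))² + (-2.9−5.6)² = 43.56 + 72.25 = 115.81
|WD|² = (-6.7−(-6.2))² + (-2.9−3.3)² = 0.25 + 38.44 = 38.69
|WE|² = (-6.7−(-6.5))² + (-2.9−6)² = 0.04 + 79.21 = 79.25
|WF|² = (-6.7−0.7)² + (-2.9−(-0.7))² = 54.76 + 4.84 = 59.6
A is nearest.

A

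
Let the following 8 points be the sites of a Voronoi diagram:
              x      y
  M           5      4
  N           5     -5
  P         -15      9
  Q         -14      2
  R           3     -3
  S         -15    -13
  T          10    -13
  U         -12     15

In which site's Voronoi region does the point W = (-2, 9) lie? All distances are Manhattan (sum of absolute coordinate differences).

M

d(W,M) = 7 + 5 = 12
d(W,N) = 7 + 14 = 21
d(W,P) = 13 + 0 = 13
d(W,Q) = 12 + 7 = 19
d(W,R) = 5 + 12 = 17
d(W,S) = 13 + 22 = 35
d(W,T) = 12 + 22 = 34
d(W,U) = 10 + 6 = 16
Minimum is at M.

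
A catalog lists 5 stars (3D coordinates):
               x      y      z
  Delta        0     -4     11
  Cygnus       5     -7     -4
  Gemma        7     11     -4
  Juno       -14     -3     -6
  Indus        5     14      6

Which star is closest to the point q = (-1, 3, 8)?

Squared Euclidean distances:
d²(q, Delta) = (-1−0)² + (3−(-4))² + (8−11)² = 1 + 49 + 9 = 59
d²(q, Cygnus) = (-1−5)² + (3−(-7))² + (8−(-4))² = 36 + 100 + 144 = 280
d²(q, Gemma) = (-1−7)² + (3−11)² + (8−(-4))² = 64 + 64 + 144 = 272
d²(q, Juno) = (-1−(-14))² + (3−(-3))² + (8−(-6))² = 169 + 36 + 196 = 401
d²(q, Indus) = (-1−5)² + (3−14)² + (8−6)² = 36 + 121 + 4 = 161
Delta is nearest.

Delta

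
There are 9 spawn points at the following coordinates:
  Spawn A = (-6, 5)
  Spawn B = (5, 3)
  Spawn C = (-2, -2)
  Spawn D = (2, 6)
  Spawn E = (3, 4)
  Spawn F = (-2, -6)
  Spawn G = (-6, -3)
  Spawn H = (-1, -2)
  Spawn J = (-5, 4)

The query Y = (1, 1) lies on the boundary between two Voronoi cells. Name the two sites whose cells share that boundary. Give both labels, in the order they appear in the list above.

Spawn E and Spawn H

Squared distances from Y to each site:
d²(Y, Spawn A) = 49 + 16 = 65
d²(Y, Spawn B) = 16 + 4 = 20
d²(Y, Spawn C) = 9 + 9 = 18
d²(Y, Spawn D) = 1 + 25 = 26
d²(Y, Spawn E) = 4 + 9 = 13
d²(Y, Spawn F) = 9 + 49 = 58
d²(Y, Spawn G) = 49 + 16 = 65
d²(Y, Spawn H) = 4 + 9 = 13
d²(Y, Spawn J) = 36 + 9 = 45
Y is equidistant from Spawn E and Spawn H (both at squared distance 13), and every other site is strictly farther — so Y lies on the Spawn E–Spawn H Voronoi edge.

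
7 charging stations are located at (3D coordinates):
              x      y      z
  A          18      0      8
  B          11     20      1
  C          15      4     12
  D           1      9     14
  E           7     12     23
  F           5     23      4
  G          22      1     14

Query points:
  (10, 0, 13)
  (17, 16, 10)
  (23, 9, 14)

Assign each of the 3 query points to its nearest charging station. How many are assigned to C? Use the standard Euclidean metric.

1

(10, 0, 13) — d² to each: A:89, B:545, C:42, D:163, E:253, F:635, G:146 → nearest is C
(17, 16, 10) — d² to each: A:261, B:133, C:152, D:321, E:285, F:229, G:266 → nearest is B
(23, 9, 14) — d² to each: A:142, B:434, C:93, D:484, E:346, F:620, G:65 → nearest is G
1 of the 3 points has C as nearest.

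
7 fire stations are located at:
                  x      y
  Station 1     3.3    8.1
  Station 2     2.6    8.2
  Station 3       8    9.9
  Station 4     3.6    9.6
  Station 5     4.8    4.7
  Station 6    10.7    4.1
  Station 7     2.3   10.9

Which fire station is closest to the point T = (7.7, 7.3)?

Compare squared distances (the ordering matches that of the actual distances):
d²(T, Station 1) = (7.7−3.3)² + (7.3−8.1)² = 19.36 + 0.64 = 20
d²(T, Station 2) = (7.7−2.6)² + (7.3−8.2)² = 26.01 + 0.81 = 26.82
d²(T, Station 3) = (7.7−8)² + (7.3−9.9)² = 0.09 + 6.76 = 6.85
d²(T, Station 4) = (7.7−3.6)² + (7.3−9.6)² = 16.81 + 5.29 = 22.1
d²(T, Station 5) = (7.7−4.8)² + (7.3−4.7)² = 8.41 + 6.76 = 15.17
d²(T, Station 6) = (7.7−10.7)² + (7.3−4.1)² = 9 + 10.24 = 19.24
d²(T, Station 7) = (7.7−2.3)² + (7.3−10.9)² = 29.16 + 12.96 = 42.12
Minimum is at Station 3.

Station 3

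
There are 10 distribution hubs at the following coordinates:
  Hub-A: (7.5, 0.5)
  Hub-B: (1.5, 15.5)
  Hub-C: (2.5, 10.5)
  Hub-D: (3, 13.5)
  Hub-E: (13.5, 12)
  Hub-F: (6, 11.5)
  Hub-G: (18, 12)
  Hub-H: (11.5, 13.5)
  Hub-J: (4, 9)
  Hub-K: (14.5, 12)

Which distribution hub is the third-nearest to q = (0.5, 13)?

Hub-C

Since √ is increasing, it suffices to compare squared distances:
d²(q, Hub-A) = 49 + 156.25 = 205.25
d²(q, Hub-B) = 1 + 6.25 = 7.25
d²(q, Hub-C) = 4 + 6.25 = 10.25
d²(q, Hub-D) = 6.25 + 0.25 = 6.5
d²(q, Hub-E) = 169 + 1 = 170
d²(q, Hub-F) = 30.25 + 2.25 = 32.5
d²(q, Hub-G) = 306.25 + 1 = 307.25
d²(q, Hub-H) = 121 + 0.25 = 121.25
d²(q, Hub-J) = 12.25 + 16 = 28.25
d²(q, Hub-K) = 196 + 1 = 197
Sorted ascending: Hub-D, Hub-B, Hub-C, Hub-J, … — the third-nearest is Hub-C.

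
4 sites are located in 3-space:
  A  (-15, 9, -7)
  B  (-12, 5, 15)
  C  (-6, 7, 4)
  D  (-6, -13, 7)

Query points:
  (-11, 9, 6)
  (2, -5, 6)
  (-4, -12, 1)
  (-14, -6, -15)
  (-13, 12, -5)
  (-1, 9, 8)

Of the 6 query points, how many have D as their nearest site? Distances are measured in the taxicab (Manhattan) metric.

2

(-11, 9, 6) — d to each: A:17, B:14, C:9, D:28 → nearest is C
(2, -5, 6) — d to each: A:44, B:33, C:22, D:17 → nearest is D
(-4, -12, 1) — d to each: A:40, B:39, C:24, D:9 → nearest is D
(-14, -6, -15) — d to each: A:24, B:43, C:40, D:37 → nearest is A
(-13, 12, -5) — d to each: A:7, B:28, C:21, D:44 → nearest is A
(-1, 9, 8) — d to each: A:29, B:22, C:11, D:28 → nearest is C
2 of the 6 points have D as nearest.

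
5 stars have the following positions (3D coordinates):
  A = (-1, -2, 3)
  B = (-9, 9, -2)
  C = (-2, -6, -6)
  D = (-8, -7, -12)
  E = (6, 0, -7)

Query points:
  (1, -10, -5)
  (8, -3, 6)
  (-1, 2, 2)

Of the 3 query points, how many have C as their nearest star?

1

(1, -10, -5) — d² to each: A:132, B:470, C:26, D:139, E:129 → nearest is C
(8, -3, 6) — d² to each: A:91, B:497, C:253, D:596, E:182 → nearest is A
(-1, 2, 2) — d² to each: A:17, B:129, C:129, D:326, E:134 → nearest is A
1 of the 3 points has C as nearest.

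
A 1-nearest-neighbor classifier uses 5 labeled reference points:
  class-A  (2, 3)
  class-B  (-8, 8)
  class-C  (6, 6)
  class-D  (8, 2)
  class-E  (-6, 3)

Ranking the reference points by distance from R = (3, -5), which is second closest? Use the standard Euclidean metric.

class-D

Compare squared distances (the ordering matches that of the actual distances):
d²(R, class-A) = (3−2)² + (-5−3)² = 1 + 64 = 65
d²(R, class-B) = (3−(-8))² + (-5−8)² = 121 + 169 = 290
d²(R, class-C) = (3−6)² + (-5−6)² = 9 + 121 = 130
d²(R, class-D) = (3−8)² + (-5−2)² = 25 + 49 = 74
d²(R, class-E) = (3−(-6))² + (-5−3)² = 81 + 64 = 145
Sorted ascending: class-A, class-D, class-C, … — the second-nearest is class-D.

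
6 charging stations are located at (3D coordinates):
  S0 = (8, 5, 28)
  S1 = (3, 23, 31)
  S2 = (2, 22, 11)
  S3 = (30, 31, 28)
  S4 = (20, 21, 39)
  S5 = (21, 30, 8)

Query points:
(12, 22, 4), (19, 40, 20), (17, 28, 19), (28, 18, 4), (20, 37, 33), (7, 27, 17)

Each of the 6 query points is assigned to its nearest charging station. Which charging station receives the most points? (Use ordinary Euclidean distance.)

(12, 22, 4) — d² to each: S0:881, S1:811, S2:149, S3:981, S4:1290, S5:161 → nearest is S2
(19, 40, 20) — d² to each: S0:1410, S1:666, S2:694, S3:266, S4:723, S5:248 → nearest is S5
(17, 28, 19) — d² to each: S0:691, S1:365, S2:325, S3:259, S4:458, S5:141 → nearest is S5
(28, 18, 4) — d² to each: S0:1145, S1:1379, S2:741, S3:749, S4:1298, S5:209 → nearest is S5
(20, 37, 33) — d² to each: S0:1193, S1:489, S2:1033, S3:161, S4:292, S5:675 → nearest is S3
(7, 27, 17) — d² to each: S0:606, S1:228, S2:86, S3:666, S4:689, S5:286 → nearest is S2
Tally — S2:2, S3:1, S5:3. S5 captures the most (3).

S5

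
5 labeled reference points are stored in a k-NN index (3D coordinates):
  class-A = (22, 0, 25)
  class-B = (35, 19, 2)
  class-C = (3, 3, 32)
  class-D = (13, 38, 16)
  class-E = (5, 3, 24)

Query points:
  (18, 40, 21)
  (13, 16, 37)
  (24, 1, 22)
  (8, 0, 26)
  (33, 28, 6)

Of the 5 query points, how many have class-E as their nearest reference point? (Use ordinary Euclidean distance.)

1

(18, 40, 21) — d² to each: class-A:1632, class-B:1091, class-C:1715, class-D:54, class-E:1547 → nearest is class-D
(13, 16, 37) — d² to each: class-A:481, class-B:1718, class-C:294, class-D:925, class-E:402 → nearest is class-C
(24, 1, 22) — d² to each: class-A:14, class-B:845, class-C:545, class-D:1526, class-E:369 → nearest is class-A
(8, 0, 26) — d² to each: class-A:197, class-B:1666, class-C:70, class-D:1569, class-E:22 → nearest is class-E
(33, 28, 6) — d² to each: class-A:1266, class-B:101, class-C:2201, class-D:600, class-E:1733 → nearest is class-B
1 of the 5 points has class-E as nearest.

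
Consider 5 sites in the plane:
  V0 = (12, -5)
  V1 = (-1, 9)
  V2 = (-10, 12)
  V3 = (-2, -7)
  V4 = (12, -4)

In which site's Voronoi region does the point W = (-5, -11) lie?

V3

Squared Euclidean distances:
|WV0|² = (-5−12)² + (-11−(-5))² = 289 + 36 = 325
|WV1|² = (-5−(-1))² + (-11−9)² = 16 + 400 = 416
|WV2|² = (-5−(-10))² + (-11−12)² = 25 + 529 = 554
|WV3|² = (-5−(-2))² + (-11−(-7))² = 9 + 16 = 25
|WV4|² = (-5−12)² + (-11−(-4))² = 289 + 49 = 338
V3 is nearest.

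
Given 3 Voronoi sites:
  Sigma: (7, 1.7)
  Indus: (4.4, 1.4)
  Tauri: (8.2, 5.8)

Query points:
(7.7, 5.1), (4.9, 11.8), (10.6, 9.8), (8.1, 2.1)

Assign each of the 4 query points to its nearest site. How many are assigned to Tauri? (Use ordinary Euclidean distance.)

(7.7, 5.1) — d² to each: Sigma:12.05, Indus:24.58, Tauri:0.74 → nearest is Tauri
(4.9, 11.8) — d² to each: Sigma:106.42, Indus:108.41, Tauri:46.89 → nearest is Tauri
(10.6, 9.8) — d² to each: Sigma:78.57, Indus:109, Tauri:21.76 → nearest is Tauri
(8.1, 2.1) — d² to each: Sigma:1.37, Indus:14.18, Tauri:13.7 → nearest is Sigma
3 of the 4 points have Tauri as nearest.

3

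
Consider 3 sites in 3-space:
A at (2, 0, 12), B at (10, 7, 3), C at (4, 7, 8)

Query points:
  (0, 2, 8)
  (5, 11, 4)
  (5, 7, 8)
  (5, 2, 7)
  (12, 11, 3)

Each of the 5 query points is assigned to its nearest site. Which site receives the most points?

C

(0, 2, 8) — d² to each: A:24, B:150, C:41 → nearest is A
(5, 11, 4) — d² to each: A:194, B:42, C:33 → nearest is C
(5, 7, 8) — d² to each: A:74, B:50, C:1 → nearest is C
(5, 2, 7) — d² to each: A:38, B:66, C:27 → nearest is C
(12, 11, 3) — d² to each: A:302, B:20, C:105 → nearest is B
Tally — A:1, B:1, C:3. C captures the most (3).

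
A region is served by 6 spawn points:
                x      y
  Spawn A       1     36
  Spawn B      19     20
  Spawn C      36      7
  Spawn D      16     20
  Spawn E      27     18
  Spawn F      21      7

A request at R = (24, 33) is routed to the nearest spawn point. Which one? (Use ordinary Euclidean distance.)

Spawn B

Since √ is increasing, it suffices to compare squared distances:
d²(R, Spawn A) = (24−1)² + (33−36)² = 529 + 9 = 538
d²(R, Spawn B) = (24−19)² + (33−20)² = 25 + 169 = 194
d²(R, Spawn C) = (24−36)² + (33−7)² = 144 + 676 = 820
d²(R, Spawn D) = (24−16)² + (33−20)² = 64 + 169 = 233
d²(R, Spawn E) = (24−27)² + (33−18)² = 9 + 225 = 234
d²(R, Spawn F) = (24−21)² + (33−7)² = 9 + 676 = 685
Spawn B is nearest.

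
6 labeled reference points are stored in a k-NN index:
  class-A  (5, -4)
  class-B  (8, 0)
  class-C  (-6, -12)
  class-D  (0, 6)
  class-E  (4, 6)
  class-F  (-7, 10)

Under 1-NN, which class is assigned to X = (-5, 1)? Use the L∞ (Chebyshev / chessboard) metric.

class-D

d(X, class-A) = max(10, 5) = 10
d(X, class-B) = max(13, 1) = 13
d(X, class-C) = max(1, 13) = 13
d(X, class-D) = max(5, 5) = 5
d(X, class-E) = max(9, 5) = 9
d(X, class-F) = max(2, 9) = 9
Minimum is at class-D.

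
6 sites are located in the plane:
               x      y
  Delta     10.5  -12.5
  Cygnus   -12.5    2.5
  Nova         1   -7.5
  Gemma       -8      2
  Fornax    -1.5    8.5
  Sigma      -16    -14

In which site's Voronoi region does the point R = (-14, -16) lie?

Since √ is increasing, it suffices to compare squared distances:
d²(R, Delta) = (-14−10.5)² + (-16−(-12.5))² = 600.25 + 12.25 = 612.5
d²(R, Cygnus) = (-14−(-12.5))² + (-16−2.5)² = 2.25 + 342.25 = 344.5
d²(R, Nova) = (-14−1)² + (-16−(-7.5))² = 225 + 72.25 = 297.25
d²(R, Gemma) = (-14−(-8))² + (-16−2)² = 36 + 324 = 360
d²(R, Fornax) = (-14−(-1.5))² + (-16−8.5)² = 156.25 + 600.25 = 756.5
d²(R, Sigma) = (-14−(-16))² + (-16−(-14))² = 4 + 4 = 8
The smallest is to Sigma, so R lies in the Voronoi region of Sigma.

Sigma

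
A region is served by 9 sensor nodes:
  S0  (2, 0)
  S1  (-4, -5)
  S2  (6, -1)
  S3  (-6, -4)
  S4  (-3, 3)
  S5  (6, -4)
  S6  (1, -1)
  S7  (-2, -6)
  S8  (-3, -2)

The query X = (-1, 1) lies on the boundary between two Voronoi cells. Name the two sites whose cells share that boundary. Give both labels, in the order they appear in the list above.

S4 and S6

Squared distances from X to each site:
|XS0|² = (-1−2)² + (1−0)² = 9 + 1 = 10
|XS1|² = (-1−(-4))² + (1−(-5))² = 9 + 36 = 45
|XS2|² = (-1−6)² + (1−(-1))² = 49 + 4 = 53
|XS3|² = (-1−(-6))² + (1−(-4))² = 25 + 25 = 50
|XS4|² = (-1−(-3))² + (1−3)² = 4 + 4 = 8
|XS5|² = (-1−6)² + (1−(-4))² = 49 + 25 = 74
|XS6|² = (-1−1)² + (1−(-1))² = 4 + 4 = 8
|XS7|² = (-1−(-2))² + (1−(-6))² = 1 + 49 = 50
|XS8|² = (-1−(-3))² + (1−(-2))² = 4 + 9 = 13
X is equidistant from S4 and S6 (both at squared distance 8), and every other site is strictly farther — so X lies on the S4–S6 Voronoi edge.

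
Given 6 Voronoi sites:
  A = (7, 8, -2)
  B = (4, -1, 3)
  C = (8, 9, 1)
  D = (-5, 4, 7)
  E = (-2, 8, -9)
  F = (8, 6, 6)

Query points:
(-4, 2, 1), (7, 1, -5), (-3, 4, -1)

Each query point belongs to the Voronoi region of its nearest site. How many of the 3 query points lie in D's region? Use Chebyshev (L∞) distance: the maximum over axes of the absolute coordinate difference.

1

(-4, 2, 1) — d to each: A:11, B:8, C:12, D:6, E:10, F:12 → nearest is D
(7, 1, -5) — d to each: A:7, B:8, C:8, D:12, E:9, F:11 → nearest is A
(-3, 4, -1) — d to each: A:10, B:7, C:11, D:8, E:8, F:11 → nearest is B
1 of the 3 points has D as nearest.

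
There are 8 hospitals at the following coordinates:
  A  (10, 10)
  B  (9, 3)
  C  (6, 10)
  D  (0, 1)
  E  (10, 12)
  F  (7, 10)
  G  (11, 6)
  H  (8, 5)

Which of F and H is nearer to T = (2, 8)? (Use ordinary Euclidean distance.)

F

Compare squared distances:
|TF|² = (2−7)² + (8−10)² = 25 + 4 = 29
|TH|² = (2−8)² + (8−5)² = 36 + 9 = 45
29 < 45, so F is closer.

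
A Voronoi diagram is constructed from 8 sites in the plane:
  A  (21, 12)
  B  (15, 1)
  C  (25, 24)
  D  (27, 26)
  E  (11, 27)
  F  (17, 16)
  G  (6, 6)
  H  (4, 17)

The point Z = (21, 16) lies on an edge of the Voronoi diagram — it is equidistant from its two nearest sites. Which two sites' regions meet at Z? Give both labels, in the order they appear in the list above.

A and F

Squared distances from Z to each site:
|ZA|² = 0 + 16 = 16
|ZB|² = 36 + 225 = 261
|ZC|² = 16 + 64 = 80
|ZD|² = 36 + 100 = 136
|ZE|² = 100 + 121 = 221
|ZF|² = 16 + 0 = 16
|ZG|² = 225 + 100 = 325
|ZH|² = 289 + 1 = 290
Z is equidistant from A and F (both at squared distance 16), and every other site is strictly farther — so Z lies on the A–F Voronoi edge.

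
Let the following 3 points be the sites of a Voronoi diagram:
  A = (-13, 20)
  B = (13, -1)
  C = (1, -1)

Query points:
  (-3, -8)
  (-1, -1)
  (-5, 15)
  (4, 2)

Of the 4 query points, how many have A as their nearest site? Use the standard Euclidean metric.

(-3, -8) — d² to each: A:884, B:305, C:65 → nearest is C
(-1, -1) — d² to each: A:585, B:196, C:4 → nearest is C
(-5, 15) — d² to each: A:89, B:580, C:292 → nearest is A
(4, 2) — d² to each: A:613, B:90, C:18 → nearest is C
1 of the 4 points has A as nearest.

1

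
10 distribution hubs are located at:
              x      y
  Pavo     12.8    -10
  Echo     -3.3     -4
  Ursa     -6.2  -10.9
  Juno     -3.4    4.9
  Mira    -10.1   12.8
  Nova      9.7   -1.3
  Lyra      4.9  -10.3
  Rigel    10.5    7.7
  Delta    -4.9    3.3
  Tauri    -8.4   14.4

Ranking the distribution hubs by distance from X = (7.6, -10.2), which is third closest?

Nova

Squared Euclidean distances:
d²(X, Pavo) = 27.04 + 0.04 = 27.08
d²(X, Echo) = 118.81 + 38.44 = 157.25
d²(X, Ursa) = 190.44 + 0.49 = 190.93
d²(X, Juno) = 121 + 228.01 = 349.01
d²(X, Mira) = 313.29 + 529 = 842.29
d²(X, Nova) = 4.41 + 79.21 = 83.62
d²(X, Lyra) = 7.29 + 0.01 = 7.3
d²(X, Rigel) = 8.41 + 320.41 = 328.82
d²(X, Delta) = 156.25 + 182.25 = 338.5
d²(X, Tauri) = 256 + 605.16 = 861.16
Sorted ascending: Lyra, Pavo, Nova, Echo, … — the third-nearest is Nova.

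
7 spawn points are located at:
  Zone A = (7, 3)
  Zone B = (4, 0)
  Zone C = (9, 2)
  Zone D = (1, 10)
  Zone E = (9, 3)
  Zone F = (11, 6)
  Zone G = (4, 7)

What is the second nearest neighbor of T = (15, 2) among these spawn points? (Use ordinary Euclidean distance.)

Compare squared distances (the ordering matches that of the actual distances):
d²(T, Zone A) = (15−7)² + (2−3)² = 64 + 1 = 65
d²(T, Zone B) = (15−4)² + (2−0)² = 121 + 4 = 125
d²(T, Zone C) = (15−9)² + (2−2)² = 36 + 0 = 36
d²(T, Zone D) = (15−1)² + (2−10)² = 196 + 64 = 260
d²(T, Zone E) = (15−9)² + (2−3)² = 36 + 1 = 37
d²(T, Zone F) = (15−11)² + (2−6)² = 16 + 16 = 32
d²(T, Zone G) = (15−4)² + (2−7)² = 121 + 25 = 146
Sorted ascending: Zone F, Zone C, Zone E, … — the second-nearest is Zone C.

Zone C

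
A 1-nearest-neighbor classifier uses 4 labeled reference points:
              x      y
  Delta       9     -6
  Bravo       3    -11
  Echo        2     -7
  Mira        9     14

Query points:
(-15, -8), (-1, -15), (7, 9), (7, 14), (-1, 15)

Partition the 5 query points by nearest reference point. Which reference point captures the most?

Mira

(-15, -8) — d² to each: Delta:580, Bravo:333, Echo:290, Mira:1060 → nearest is Echo
(-1, -15) — d² to each: Delta:181, Bravo:32, Echo:73, Mira:941 → nearest is Bravo
(7, 9) — d² to each: Delta:229, Bravo:416, Echo:281, Mira:29 → nearest is Mira
(7, 14) — d² to each: Delta:404, Bravo:641, Echo:466, Mira:4 → nearest is Mira
(-1, 15) — d² to each: Delta:541, Bravo:692, Echo:493, Mira:101 → nearest is Mira
Tally — Bravo:1, Echo:1, Mira:3. Mira captures the most (3).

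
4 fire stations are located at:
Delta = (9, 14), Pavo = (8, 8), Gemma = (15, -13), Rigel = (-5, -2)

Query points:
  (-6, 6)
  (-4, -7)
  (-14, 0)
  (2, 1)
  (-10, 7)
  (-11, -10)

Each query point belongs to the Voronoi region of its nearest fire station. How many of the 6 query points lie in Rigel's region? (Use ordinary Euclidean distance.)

(-6, 6) — d² to each: Delta:289, Pavo:200, Gemma:802, Rigel:65 → nearest is Rigel
(-4, -7) — d² to each: Delta:610, Pavo:369, Gemma:397, Rigel:26 → nearest is Rigel
(-14, 0) — d² to each: Delta:725, Pavo:548, Gemma:1010, Rigel:85 → nearest is Rigel
(2, 1) — d² to each: Delta:218, Pavo:85, Gemma:365, Rigel:58 → nearest is Rigel
(-10, 7) — d² to each: Delta:410, Pavo:325, Gemma:1025, Rigel:106 → nearest is Rigel
(-11, -10) — d² to each: Delta:976, Pavo:685, Gemma:685, Rigel:100 → nearest is Rigel
6 of the 6 points have Rigel as nearest.

6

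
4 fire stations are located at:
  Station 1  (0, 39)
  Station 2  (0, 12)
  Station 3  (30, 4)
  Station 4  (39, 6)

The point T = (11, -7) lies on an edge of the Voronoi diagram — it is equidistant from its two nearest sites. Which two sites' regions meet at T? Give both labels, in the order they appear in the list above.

Station 2 and Station 3

Squared distances from T to each site:
d²(T, Station 1) = (11−0)² + (-7−39)² = 121 + 2116 = 2237
d²(T, Station 2) = (11−0)² + (-7−12)² = 121 + 361 = 482
d²(T, Station 3) = (11−30)² + (-7−4)² = 361 + 121 = 482
d²(T, Station 4) = (11−39)² + (-7−6)² = 784 + 169 = 953
T is equidistant from Station 2 and Station 3 (both at squared distance 482), and every other site is strictly farther — so T lies on the Station 2–Station 3 Voronoi edge.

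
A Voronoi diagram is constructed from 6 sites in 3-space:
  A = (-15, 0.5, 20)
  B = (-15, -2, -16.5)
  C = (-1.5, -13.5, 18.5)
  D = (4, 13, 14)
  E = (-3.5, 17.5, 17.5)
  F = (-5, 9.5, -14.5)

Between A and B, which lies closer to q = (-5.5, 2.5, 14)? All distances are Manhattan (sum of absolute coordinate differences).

A

d(q,A) = |-5.5−(-15)| + |2.5−0.5| + |14−20| = 9.5 + 2 + 6 = 17.5
d(q,B) = |-5.5−(-15)| + |2.5−(-2)| + |14−(-16.5)| = 9.5 + 4.5 + 30.5 = 44.5
17.5 < 44.5, so A is closer.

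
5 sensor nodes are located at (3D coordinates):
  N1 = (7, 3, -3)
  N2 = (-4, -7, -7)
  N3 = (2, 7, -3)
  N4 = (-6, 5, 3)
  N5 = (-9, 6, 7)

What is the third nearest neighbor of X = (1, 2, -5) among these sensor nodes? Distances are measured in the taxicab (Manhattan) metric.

d(X,N1) = 6 + 1 + 2 = 9
d(X,N2) = 5 + 9 + 2 = 16
d(X,N3) = 1 + 5 + 2 = 8
d(X,N4) = 7 + 3 + 8 = 18
d(X,N5) = 10 + 4 + 12 = 26
Sorted ascending: N3, N1, N2, N4, … — the third-nearest is N2.

N2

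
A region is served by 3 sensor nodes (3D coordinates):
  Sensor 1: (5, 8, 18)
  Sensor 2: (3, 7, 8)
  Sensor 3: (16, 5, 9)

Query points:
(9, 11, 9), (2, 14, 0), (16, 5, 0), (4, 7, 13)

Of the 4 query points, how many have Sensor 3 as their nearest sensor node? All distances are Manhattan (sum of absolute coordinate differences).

(9, 11, 9) — d to each: Sensor 1:16, Sensor 2:11, Sensor 3:13 → nearest is Sensor 2
(2, 14, 0) — d to each: Sensor 1:27, Sensor 2:16, Sensor 3:32 → nearest is Sensor 2
(16, 5, 0) — d to each: Sensor 1:32, Sensor 2:23, Sensor 3:9 → nearest is Sensor 3
(4, 7, 13) — d to each: Sensor 1:7, Sensor 2:6, Sensor 3:18 → nearest is Sensor 2
1 of the 4 points has Sensor 3 as nearest.

1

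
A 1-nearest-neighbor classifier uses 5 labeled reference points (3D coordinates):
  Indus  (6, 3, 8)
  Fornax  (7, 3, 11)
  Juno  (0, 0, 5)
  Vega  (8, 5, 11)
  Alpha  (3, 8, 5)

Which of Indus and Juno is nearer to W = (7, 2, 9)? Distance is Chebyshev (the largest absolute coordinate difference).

d(W, Indus) = max(1, 1, 1) = 1
d(W, Juno) = max(7, 2, 4) = 7
1 < 7, so Indus is closer.

Indus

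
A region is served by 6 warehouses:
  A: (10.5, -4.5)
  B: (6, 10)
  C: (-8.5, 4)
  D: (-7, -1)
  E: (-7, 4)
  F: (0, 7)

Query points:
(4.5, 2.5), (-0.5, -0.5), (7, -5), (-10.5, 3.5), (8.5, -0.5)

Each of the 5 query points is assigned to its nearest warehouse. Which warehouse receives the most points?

(4.5, 2.5) — d² to each: A:85, B:58.5, C:171.25, D:144.5, E:134.5, F:40.5 → nearest is F
(-0.5, -0.5) — d² to each: A:137, B:152.5, C:84.25, D:42.5, E:62.5, F:56.5 → nearest is D
(7, -5) — d² to each: A:12.5, B:226, C:321.25, D:212, E:277, F:193 → nearest is A
(-10.5, 3.5) — d² to each: A:505, B:314.5, C:4.25, D:32.5, E:12.5, F:122.5 → nearest is C
(8.5, -0.5) — d² to each: A:20, B:116.5, C:309.25, D:240.5, E:260.5, F:128.5 → nearest is A
Tally — A:2, C:1, D:1, F:1. A captures the most (2).

A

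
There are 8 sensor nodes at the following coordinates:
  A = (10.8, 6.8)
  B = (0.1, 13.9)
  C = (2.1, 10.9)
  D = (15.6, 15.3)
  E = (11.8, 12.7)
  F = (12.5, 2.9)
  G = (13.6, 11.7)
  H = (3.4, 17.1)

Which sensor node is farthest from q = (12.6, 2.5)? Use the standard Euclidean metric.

H

Compare squared distances (the ordering matches that of the actual distances):
|qA|² = 3.24 + 18.49 = 21.73
|qB|² = 156.25 + 129.96 = 286.21
|qC|² = 110.25 + 70.56 = 180.81
|qD|² = 9 + 163.84 = 172.84
|qE|² = 0.64 + 104.04 = 104.68
|qF|² = 0.01 + 0.16 = 0.17
|qG|² = 1 + 84.64 = 85.64
|qH|² = 84.64 + 213.16 = 297.8
The largest is to H.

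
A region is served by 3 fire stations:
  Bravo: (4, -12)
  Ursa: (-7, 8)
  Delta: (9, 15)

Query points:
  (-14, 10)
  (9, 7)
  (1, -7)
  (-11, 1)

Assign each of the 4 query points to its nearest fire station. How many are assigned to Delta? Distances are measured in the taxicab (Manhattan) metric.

1

(-14, 10) — d to each: Bravo:40, Ursa:9, Delta:28 → nearest is Ursa
(9, 7) — d to each: Bravo:24, Ursa:17, Delta:8 → nearest is Delta
(1, -7) — d to each: Bravo:8, Ursa:23, Delta:30 → nearest is Bravo
(-11, 1) — d to each: Bravo:28, Ursa:11, Delta:34 → nearest is Ursa
1 of the 4 points has Delta as nearest.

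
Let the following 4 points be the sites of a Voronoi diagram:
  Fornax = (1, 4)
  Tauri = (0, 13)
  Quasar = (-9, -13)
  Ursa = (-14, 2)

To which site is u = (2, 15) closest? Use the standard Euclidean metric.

Tauri

Since √ is increasing, it suffices to compare squared distances:
d²(u, Fornax) = (2−1)² + (15−4)² = 1 + 121 = 122
d²(u, Tauri) = (2−0)² + (15−13)² = 4 + 4 = 8
d²(u, Quasar) = (2−(-9))² + (15−(-13))² = 121 + 784 = 905
d²(u, Ursa) = (2−(-14))² + (15−2)² = 256 + 169 = 425
The smallest is to Tauri, so u lies in the Voronoi region of Tauri.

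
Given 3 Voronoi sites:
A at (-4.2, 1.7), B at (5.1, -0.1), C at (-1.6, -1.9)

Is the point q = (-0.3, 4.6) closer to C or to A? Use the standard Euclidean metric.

A

Compare squared distances:
|qC|² = (-0.3−(-1.6))² + (4.6−(-1.9))² = 1.69 + 42.25 = 43.94
|qA|² = (-0.3−(-4.2))² + (4.6−1.7)² = 15.21 + 8.41 = 23.62
43.94 > 23.62, so A is closer.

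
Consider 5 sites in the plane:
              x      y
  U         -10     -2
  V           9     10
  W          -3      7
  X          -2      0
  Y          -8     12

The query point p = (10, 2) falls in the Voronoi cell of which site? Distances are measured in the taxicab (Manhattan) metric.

d(p,U) = |10−(-10)| + |2−(-2)| = 20 + 4 = 24
d(p,V) = |10−9| + |2−10| = 1 + 8 = 9
d(p,W) = |10−(-3)| + |2−7| = 13 + 5 = 18
d(p,X) = |10−(-2)| + |2−0| = 12 + 2 = 14
d(p,Y) = |10−(-8)| + |2−12| = 18 + 10 = 28
V is nearest.

V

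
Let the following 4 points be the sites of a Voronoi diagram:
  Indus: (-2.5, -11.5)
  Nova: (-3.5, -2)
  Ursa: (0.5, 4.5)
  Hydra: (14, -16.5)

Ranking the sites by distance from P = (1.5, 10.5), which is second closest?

Since √ is increasing, it suffices to compare squared distances:
d²(P, Indus) = 16 + 484 = 500
d²(P, Nova) = 25 + 156.25 = 181.25
d²(P, Ursa) = 1 + 36 = 37
d²(P, Hydra) = 156.25 + 729 = 885.25
Sorted ascending: Ursa, Nova, Indus, … — the second-nearest is Nova.

Nova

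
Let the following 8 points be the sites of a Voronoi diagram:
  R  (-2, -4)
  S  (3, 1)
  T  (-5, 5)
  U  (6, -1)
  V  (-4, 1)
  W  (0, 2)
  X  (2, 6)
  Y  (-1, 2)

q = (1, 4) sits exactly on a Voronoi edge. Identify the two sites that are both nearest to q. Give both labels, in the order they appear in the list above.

Squared distances from q to each site:
|qR|² = (1−(-2))² + (4−(-4))² = 9 + 64 = 73
|qS|² = (1−3)² + (4−1)² = 4 + 9 = 13
|qT|² = (1−(-5))² + (4−5)² = 36 + 1 = 37
|qU|² = (1−6)² + (4−(-1))² = 25 + 25 = 50
|qV|² = (1−(-4))² + (4−1)² = 25 + 9 = 34
|qW|² = (1−0)² + (4−2)² = 1 + 4 = 5
|qX|² = (1−2)² + (4−6)² = 1 + 4 = 5
|qY|² = (1−(-1))² + (4−2)² = 4 + 4 = 8
q is equidistant from W and X (both at squared distance 5), and every other site is strictly farther — so q lies on the W–X Voronoi edge.

W and X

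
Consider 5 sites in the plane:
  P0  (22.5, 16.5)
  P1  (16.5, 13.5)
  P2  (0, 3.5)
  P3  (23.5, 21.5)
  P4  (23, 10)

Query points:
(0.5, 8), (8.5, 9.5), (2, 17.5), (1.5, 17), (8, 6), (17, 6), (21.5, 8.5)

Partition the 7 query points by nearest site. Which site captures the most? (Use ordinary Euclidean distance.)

(0.5, 8) — d² to each: P0:556.25, P1:286.25, P2:20.5, P3:711.25, P4:510.25 → nearest is P2
(8.5, 9.5) — d² to each: P0:245, P1:80, P2:108.25, P3:369, P4:210.5 → nearest is P1
(2, 17.5) — d² to each: P0:421.25, P1:226.25, P2:200, P3:478.25, P4:497.25 → nearest is P2
(1.5, 17) — d² to each: P0:441.25, P1:237.25, P2:184.5, P3:504.25, P4:511.25 → nearest is P2
(8, 6) — d² to each: P0:320.5, P1:128.5, P2:70.25, P3:480.5, P4:241 → nearest is P2
(17, 6) — d² to each: P0:140.5, P1:56.5, P2:295.25, P3:282.5, P4:52 → nearest is P4
(21.5, 8.5) — d² to each: P0:65, P1:50, P2:487.25, P3:173, P4:4.5 → nearest is P4
Tally — P1:1, P2:4, P4:2. P2 captures the most (4).

P2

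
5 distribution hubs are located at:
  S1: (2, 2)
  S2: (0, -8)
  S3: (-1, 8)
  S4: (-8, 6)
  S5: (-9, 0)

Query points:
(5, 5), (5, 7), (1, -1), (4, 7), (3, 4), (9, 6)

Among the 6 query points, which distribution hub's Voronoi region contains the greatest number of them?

S1

(5, 5) — d² to each: S1:18, S2:194, S3:45, S4:170, S5:221 → nearest is S1
(5, 7) — d² to each: S1:34, S2:250, S3:37, S4:170, S5:245 → nearest is S1
(1, -1) — d² to each: S1:10, S2:50, S3:85, S4:130, S5:101 → nearest is S1
(4, 7) — d² to each: S1:29, S2:241, S3:26, S4:145, S5:218 → nearest is S3
(3, 4) — d² to each: S1:5, S2:153, S3:32, S4:125, S5:160 → nearest is S1
(9, 6) — d² to each: S1:65, S2:277, S3:104, S4:289, S5:360 → nearest is S1
Tally — S1:5, S3:1. S1 captures the most (5).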